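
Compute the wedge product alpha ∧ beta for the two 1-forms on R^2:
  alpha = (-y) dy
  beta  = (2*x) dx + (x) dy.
alpha ∧ beta = (2*x*y) dx ∧ dy

Distribute the wedge, using dx_i ∧ dx_j = -dx_j ∧ dx_i and dx_i ∧ dx_i = 0. For each pair (i, j) with i < j, the coefficient of dx_i ∧ dx_j in alpha ∧ beta is (alpha_i * beta_j - alpha_j * beta_i). Collecting: alpha ∧ beta = (2*x*y) dx ∧ dy.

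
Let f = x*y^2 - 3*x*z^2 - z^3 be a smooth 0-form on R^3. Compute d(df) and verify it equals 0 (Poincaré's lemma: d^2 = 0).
d(df) = 0

Step 1: df = sum_i (∂f/∂x_i) dx_i = (y^2 - 3*z^2) dx + (2*x*y) dy + (3*z*(-2*x - z)) dz.
Step 2: Apply d again. Using the 1-form formula, the coefficient of dx ∧ dy in d(df) is ∂^2 f/∂x ∂y - ∂^2 f/∂y ∂x = (2*y) - (2*y) = 0 (equality of mixed partials for smooth f).
Similarly for dx ∧ dz and dy ∧ dz — all coefficients vanish. So d(df) = 0.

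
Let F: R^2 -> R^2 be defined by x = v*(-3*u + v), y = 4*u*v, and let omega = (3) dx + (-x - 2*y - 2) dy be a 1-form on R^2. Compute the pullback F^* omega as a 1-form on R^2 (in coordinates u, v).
F^* omega = (v*(-20*u*v - 4*v^2 - 17)) du + (-20*u^2*v - 4*u*v^2 - 17*u + 6*v) dv

Using F^*(f dg) = (f ∘ F) d(g ∘ F), substitute each coordinate x_i by F_i(u, v) in f_i, and replace dx_i by d F_i = (∂F_i/∂u) du + (∂F_i/∂v) dv.
  For the x component: f_1(F) = 3; d F_1 = (-3*v) du + (-3*u + 2*v) dv
  For the y component: f_2(F) = -5*u*v - v^2 - 2; d F_2 = (4*v) du + (4*u) dv
Combining and collecting du, dv coefficients:
  coeff of du: v*(-20*u*v - 4*v^2 - 17)
  coeff of dv: -20*u^2*v - 4*u*v^2 - 17*u + 6*v
F^* omega = (v*(-20*u*v - 4*v^2 - 17)) du + (-20*u^2*v - 4*u*v^2 - 17*u + 6*v) dv.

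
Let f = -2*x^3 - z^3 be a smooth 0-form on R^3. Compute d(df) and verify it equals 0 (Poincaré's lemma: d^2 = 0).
d(df) = 0

Step 1: df = sum_i (∂f/∂x_i) dx_i = (-6*x^2) dx + (0) dy + (-3*z^2) dz.
Step 2: Apply d again. Using the 1-form formula, the coefficient of dx ∧ dy in d(df) is ∂^2 f/∂x ∂y - ∂^2 f/∂y ∂x = (0) - (0) = 0 (equality of mixed partials for smooth f).
Similarly for dx ∧ dz and dy ∧ dz — all coefficients vanish. So d(df) = 0.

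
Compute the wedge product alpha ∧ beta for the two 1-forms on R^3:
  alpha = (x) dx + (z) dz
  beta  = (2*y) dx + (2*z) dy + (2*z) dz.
alpha ∧ beta = (2*x*z) dx ∧ dy + (2*z*(x - y)) dx ∧ dz + (-2*z^2) dy ∧ dz

Distribute the wedge, using dx_i ∧ dx_j = -dx_j ∧ dx_i and dx_i ∧ dx_i = 0. For each pair (i, j) with i < j, the coefficient of dx_i ∧ dx_j in alpha ∧ beta is (alpha_i * beta_j - alpha_j * beta_i). Collecting: alpha ∧ beta = (2*x*z) dx ∧ dy + (2*z*(x - y)) dx ∧ dz + (-2*z^2) dy ∧ dz.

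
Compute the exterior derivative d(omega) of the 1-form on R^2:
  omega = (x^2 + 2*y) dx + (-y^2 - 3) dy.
d(omega) = (-2) dx ∧ dy

For a 1-form omega = sum_i f_i dx_i, the exterior derivative is
  d(omega) = sum_{i < j} (∂f_j/∂x_i - ∂f_i/∂x_j) dx_i ∧ dx_j.
  coefficient of dx ∧ dy: ∂f_2/∂x - ∂f_1/∂y = ∂(-y^2 - 3)/∂x - ∂(x^2 + 2*y)/∂y = -2
Assembling: d(omega) = (-2) dx ∧ dy.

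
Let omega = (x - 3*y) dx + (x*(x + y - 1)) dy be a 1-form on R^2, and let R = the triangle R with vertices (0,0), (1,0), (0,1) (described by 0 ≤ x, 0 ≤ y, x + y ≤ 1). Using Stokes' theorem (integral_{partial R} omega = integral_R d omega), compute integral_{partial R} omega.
integral_(partial R) omega = 3/2

Stokes: integral_partial_R omega = integral_R d omega with d omega = (∂Q/∂x - ∂P/∂y) dx ∧ dy.
  ∂Q/∂x = 2*x + y - 1
  ∂P/∂y = -3
  integrand = ∂Q/∂x - ∂P/∂y = 2*x + y + 2.
Integrating over R: integral_0^1 integral_0^{1-x} (2*x + y + 2) dy dx = 3/2.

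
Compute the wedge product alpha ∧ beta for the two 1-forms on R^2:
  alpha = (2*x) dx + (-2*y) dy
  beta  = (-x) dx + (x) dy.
alpha ∧ beta = (2*x*(x - y)) dx ∧ dy

Distribute the wedge, using dx_i ∧ dx_j = -dx_j ∧ dx_i and dx_i ∧ dx_i = 0. For each pair (i, j) with i < j, the coefficient of dx_i ∧ dx_j in alpha ∧ beta is (alpha_i * beta_j - alpha_j * beta_i). Collecting: alpha ∧ beta = (2*x*(x - y)) dx ∧ dy.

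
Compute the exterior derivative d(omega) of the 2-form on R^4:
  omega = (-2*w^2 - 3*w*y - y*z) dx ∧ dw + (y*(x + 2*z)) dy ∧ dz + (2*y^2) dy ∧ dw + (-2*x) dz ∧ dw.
d(omega) = (3*w + z) dx ∧ dy ∧ dw + (y - 2) dx ∧ dz ∧ dw + (y) dx ∧ dy ∧ dz

For a 2-form omega = sum_{i<j} g_{ij} dx_i ∧ dx_j, the exterior derivative is
  d(omega) = sum_{i<j} d(g_{ij}) ∧ dx_i ∧ dx_j = sum_{i<j, k} (∂g_{ij}/∂x_k) dx_k ∧ dx_i ∧ dx_j.
Expand each term, using dx_k ∧ dx_i ∧ dx_j = sgn(permutation) dx_{(a)} ∧ dx_{(b)} ∧ dx_{(c)} with (a < b < c) sorted:
  d(-2*w^2 - 3*w*y - y*z) includes (∂/∂y)(-2*w^2 - 3*w*y - y*z) dy = (-3*w - z) dy, which multiplied by dx ∧ dw gives (3*w + z) dx ∧ dy ∧ dw
  d(-2*w^2 - 3*w*y - y*z) includes (∂/∂z)(-2*w^2 - 3*w*y - y*z) dz = (-y) dz, which multiplied by dx ∧ dw gives (y) dx ∧ dz ∧ dw
  d(y*(x + 2*z)) includes (∂/∂x)(y*(x + 2*z)) dx = (y) dx, which multiplied by dy ∧ dz gives (y) dx ∧ dy ∧ dz
  d(-2*x) includes (∂/∂x)(-2*x) dx = (-2) dx, which multiplied by dz ∧ dw gives (-2) dx ∧ dz ∧ dw
Collecting like 3-forms: d(omega) = (3*w + z) dx ∧ dy ∧ dw + (y - 2) dx ∧ dz ∧ dw + (y) dx ∧ dy ∧ dz.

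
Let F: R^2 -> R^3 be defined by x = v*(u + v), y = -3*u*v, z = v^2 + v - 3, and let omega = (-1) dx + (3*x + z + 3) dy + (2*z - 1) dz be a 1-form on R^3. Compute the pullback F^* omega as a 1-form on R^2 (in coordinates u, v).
F^* omega = (v*(-9*u*v - 12*v^2 - 3*v - 1)) du + (-9*u^2*v - 12*u*v^2 - 3*u*v - u + 4*v^3 + 6*v^2 - 14*v - 7) dv

Using F^*(f dg) = (f ∘ F) d(g ∘ F), substitute each coordinate x_i by F_i(u, v) in f_i, and replace dx_i by d F_i = (∂F_i/∂u) du + (∂F_i/∂v) dv.
  For the x component: f_1(F) = -1; d F_1 = (v) du + (u + 2*v) dv
  For the y component: f_2(F) = v*(3*u + 4*v + 1); d F_2 = (-3*v) du + (-3*u) dv
  For the z component: f_3(F) = 2*v^2 + 2*v - 7; d F_3 = (0) du + (2*v + 1) dv
Combining and collecting du, dv coefficients:
  coeff of du: v*(-9*u*v - 12*v^2 - 3*v - 1)
  coeff of dv: -9*u^2*v - 12*u*v^2 - 3*u*v - u + 4*v^3 + 6*v^2 - 14*v - 7
F^* omega = (v*(-9*u*v - 12*v^2 - 3*v - 1)) du + (-9*u^2*v - 12*u*v^2 - 3*u*v - u + 4*v^3 + 6*v^2 - 14*v - 7) dv.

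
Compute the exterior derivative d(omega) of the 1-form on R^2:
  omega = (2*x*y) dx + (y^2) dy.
d(omega) = (-2*x) dx ∧ dy

For a 1-form omega = sum_i f_i dx_i, the exterior derivative is
  d(omega) = sum_{i < j} (∂f_j/∂x_i - ∂f_i/∂x_j) dx_i ∧ dx_j.
  coefficient of dx ∧ dy: ∂f_2/∂x - ∂f_1/∂y = ∂(y^2)/∂x - ∂(2*x*y)/∂y = -2*x
Assembling: d(omega) = (-2*x) dx ∧ dy.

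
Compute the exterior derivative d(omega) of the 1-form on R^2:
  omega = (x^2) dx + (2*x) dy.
d(omega) = (2) dx ∧ dy

For a 1-form omega = sum_i f_i dx_i, the exterior derivative is
  d(omega) = sum_{i < j} (∂f_j/∂x_i - ∂f_i/∂x_j) dx_i ∧ dx_j.
  coefficient of dx ∧ dy: ∂f_2/∂x - ∂f_1/∂y = ∂(2*x)/∂x - ∂(x^2)/∂y = 2
Assembling: d(omega) = (2) dx ∧ dy.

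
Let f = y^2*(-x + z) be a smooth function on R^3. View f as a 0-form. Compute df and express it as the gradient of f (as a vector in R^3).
df = (-y^2) dx + (2*y*(-x + z)) dy + (y^2) dz; grad f = (-y^2, 2*y*(-x + z), y^2)

For a 0-form f, d f = (∂f/∂x) dx + (∂f/∂y) dy + (∂f/∂z) dz. The components of the vector representation are exactly the entries of grad f in Cartesian coordinates:
  ∂f/∂x = -y^2
  ∂f/∂y = 2*y*(-x + z)
  ∂f/∂z = y^2.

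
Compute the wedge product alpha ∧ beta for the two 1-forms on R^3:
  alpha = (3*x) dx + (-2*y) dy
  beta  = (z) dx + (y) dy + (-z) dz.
alpha ∧ beta = (y*(3*x + 2*z)) dx ∧ dy + (-3*x*z) dx ∧ dz + (2*y*z) dy ∧ dz

Distribute the wedge, using dx_i ∧ dx_j = -dx_j ∧ dx_i and dx_i ∧ dx_i = 0. For each pair (i, j) with i < j, the coefficient of dx_i ∧ dx_j in alpha ∧ beta is (alpha_i * beta_j - alpha_j * beta_i). Collecting: alpha ∧ beta = (y*(3*x + 2*z)) dx ∧ dy + (-3*x*z) dx ∧ dz + (2*y*z) dy ∧ dz.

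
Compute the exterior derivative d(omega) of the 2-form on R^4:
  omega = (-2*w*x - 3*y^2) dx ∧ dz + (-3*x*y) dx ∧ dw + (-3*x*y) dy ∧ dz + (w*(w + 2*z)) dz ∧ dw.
d(omega) = (3*y) dx ∧ dy ∧ dz + (-2*x) dx ∧ dz ∧ dw + (3*x) dx ∧ dy ∧ dw

For a 2-form omega = sum_{i<j} g_{ij} dx_i ∧ dx_j, the exterior derivative is
  d(omega) = sum_{i<j} d(g_{ij}) ∧ dx_i ∧ dx_j = sum_{i<j, k} (∂g_{ij}/∂x_k) dx_k ∧ dx_i ∧ dx_j.
Expand each term, using dx_k ∧ dx_i ∧ dx_j = sgn(permutation) dx_{(a)} ∧ dx_{(b)} ∧ dx_{(c)} with (a < b < c) sorted:
  d(-2*w*x - 3*y^2) includes (∂/∂y)(-2*w*x - 3*y^2) dy = (-6*y) dy, which multiplied by dx ∧ dz gives (6*y) dx ∧ dy ∧ dz
  d(-2*w*x - 3*y^2) includes (∂/∂w)(-2*w*x - 3*y^2) dw = (-2*x) dw, which multiplied by dx ∧ dz gives (-2*x) dx ∧ dz ∧ dw
  d(-3*x*y) includes (∂/∂y)(-3*x*y) dy = (-3*x) dy, which multiplied by dx ∧ dw gives (3*x) dx ∧ dy ∧ dw
  d(-3*x*y) includes (∂/∂x)(-3*x*y) dx = (-3*y) dx, which multiplied by dy ∧ dz gives (-3*y) dx ∧ dy ∧ dz
Collecting like 3-forms: d(omega) = (3*y) dx ∧ dy ∧ dz + (-2*x) dx ∧ dz ∧ dw + (3*x) dx ∧ dy ∧ dw.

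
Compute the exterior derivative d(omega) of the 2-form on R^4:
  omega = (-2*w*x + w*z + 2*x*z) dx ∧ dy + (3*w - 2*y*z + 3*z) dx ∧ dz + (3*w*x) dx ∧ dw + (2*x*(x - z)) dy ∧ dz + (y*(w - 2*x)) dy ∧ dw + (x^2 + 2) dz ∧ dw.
d(omega) = (w + 6*x) dx ∧ dy ∧ dz + (-2*x - 2*y + z) dx ∧ dy ∧ dw + (2*x + 3) dx ∧ dz ∧ dw

For a 2-form omega = sum_{i<j} g_{ij} dx_i ∧ dx_j, the exterior derivative is
  d(omega) = sum_{i<j} d(g_{ij}) ∧ dx_i ∧ dx_j = sum_{i<j, k} (∂g_{ij}/∂x_k) dx_k ∧ dx_i ∧ dx_j.
Expand each term, using dx_k ∧ dx_i ∧ dx_j = sgn(permutation) dx_{(a)} ∧ dx_{(b)} ∧ dx_{(c)} with (a < b < c) sorted:
  d(-2*w*x + w*z + 2*x*z) includes (∂/∂z)(-2*w*x + w*z + 2*x*z) dz = (w + 2*x) dz, which multiplied by dx ∧ dy gives (w + 2*x) dx ∧ dy ∧ dz
  d(-2*w*x + w*z + 2*x*z) includes (∂/∂w)(-2*w*x + w*z + 2*x*z) dw = (-2*x + z) dw, which multiplied by dx ∧ dy gives (-2*x + z) dx ∧ dy ∧ dw
  d(3*w - 2*y*z + 3*z) includes (∂/∂y)(3*w - 2*y*z + 3*z) dy = (-2*z) dy, which multiplied by dx ∧ dz gives (2*z) dx ∧ dy ∧ dz
  d(3*w - 2*y*z + 3*z) includes (∂/∂w)(3*w - 2*y*z + 3*z) dw = (3) dw, which multiplied by dx ∧ dz gives (3) dx ∧ dz ∧ dw
  d(2*x*(x - z)) includes (∂/∂x)(2*x*(x - z)) dx = (4*x - 2*z) dx, which multiplied by dy ∧ dz gives (4*x - 2*z) dx ∧ dy ∧ dz
  d(y*(w - 2*x)) includes (∂/∂x)(y*(w - 2*x)) dx = (-2*y) dx, which multiplied by dy ∧ dw gives (-2*y) dx ∧ dy ∧ dw
  d(x^2 + 2) includes (∂/∂x)(x^2 + 2) dx = (2*x) dx, which multiplied by dz ∧ dw gives (2*x) dx ∧ dz ∧ dw
Collecting like 3-forms: d(omega) = (w + 6*x) dx ∧ dy ∧ dz + (-2*x - 2*y + z) dx ∧ dy ∧ dw + (2*x + 3) dx ∧ dz ∧ dw.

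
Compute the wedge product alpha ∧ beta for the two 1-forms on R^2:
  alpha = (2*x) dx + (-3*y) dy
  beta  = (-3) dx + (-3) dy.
alpha ∧ beta = (-6*x - 9*y) dx ∧ dy

Distribute the wedge, using dx_i ∧ dx_j = -dx_j ∧ dx_i and dx_i ∧ dx_i = 0. For each pair (i, j) with i < j, the coefficient of dx_i ∧ dx_j in alpha ∧ beta is (alpha_i * beta_j - alpha_j * beta_i). Collecting: alpha ∧ beta = (-6*x - 9*y) dx ∧ dy.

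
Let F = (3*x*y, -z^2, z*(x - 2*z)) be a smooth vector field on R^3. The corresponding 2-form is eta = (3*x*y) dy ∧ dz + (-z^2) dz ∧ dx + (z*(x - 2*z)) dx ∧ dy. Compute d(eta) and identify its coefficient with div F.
d(eta) = (x + 3*y - 4*z) dx ∧ dy ∧ dz; div F = x + 3*y - 4*z

For a 2-form in R^3 of the form above, applying d gives a 3-form with coefficient ∂P/∂x + ∂Q/∂y + ∂R/∂z:
  ∂P/∂x = 3*y
  ∂Q/∂y = 0
  ∂R/∂z = x - 4*z
Sum = x + 3*y - 4*z, which is exactly div F.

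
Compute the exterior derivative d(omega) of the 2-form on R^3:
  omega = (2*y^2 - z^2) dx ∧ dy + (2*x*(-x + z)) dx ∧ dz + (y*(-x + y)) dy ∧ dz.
d(omega) = (-y - 2*z) dx ∧ dy ∧ dz

For a 2-form omega = sum_{i<j} g_{ij} dx_i ∧ dx_j, the exterior derivative is
  d(omega) = sum_{i<j} d(g_{ij}) ∧ dx_i ∧ dx_j = sum_{i<j, k} (∂g_{ij}/∂x_k) dx_k ∧ dx_i ∧ dx_j.
Expand each term, using dx_k ∧ dx_i ∧ dx_j = sgn(permutation) dx_{(a)} ∧ dx_{(b)} ∧ dx_{(c)} with (a < b < c) sorted:
  d(2*y^2 - z^2) includes (∂/∂z)(2*y^2 - z^2) dz = (-2*z) dz, which multiplied by dx ∧ dy gives (-2*z) dx ∧ dy ∧ dz
  d(y*(-x + y)) includes (∂/∂x)(y*(-x + y)) dx = (-y) dx, which multiplied by dy ∧ dz gives (-y) dx ∧ dy ∧ dz
Collecting like 3-forms: d(omega) = (-y - 2*z) dx ∧ dy ∧ dz.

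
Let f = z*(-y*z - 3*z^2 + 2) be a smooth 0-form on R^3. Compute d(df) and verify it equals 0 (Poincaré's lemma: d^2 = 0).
d(df) = 0

Step 1: df = sum_i (∂f/∂x_i) dx_i = (0) dx + (-z^2) dy + (-2*y*z - 9*z^2 + 2) dz.
Step 2: Apply d again. Using the 1-form formula, the coefficient of dx ∧ dy in d(df) is ∂^2 f/∂x ∂y - ∂^2 f/∂y ∂x = (0) - (0) = 0 (equality of mixed partials for smooth f).
Similarly for dx ∧ dz and dy ∧ dz — all coefficients vanish. So d(df) = 0.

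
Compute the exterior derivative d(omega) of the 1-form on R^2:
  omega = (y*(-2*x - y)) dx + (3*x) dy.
d(omega) = (2*x + 2*y + 3) dx ∧ dy

For a 1-form omega = sum_i f_i dx_i, the exterior derivative is
  d(omega) = sum_{i < j} (∂f_j/∂x_i - ∂f_i/∂x_j) dx_i ∧ dx_j.
  coefficient of dx ∧ dy: ∂f_2/∂x - ∂f_1/∂y = ∂(3*x)/∂x - ∂(y*(-2*x - y))/∂y = 2*x + 2*y + 3
Assembling: d(omega) = (2*x + 2*y + 3) dx ∧ dy.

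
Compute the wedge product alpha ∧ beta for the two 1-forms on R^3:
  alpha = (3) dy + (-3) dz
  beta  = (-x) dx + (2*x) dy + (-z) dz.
alpha ∧ beta = (3*x) dx ∧ dy + (6*x - 3*z) dy ∧ dz + (-3*x) dx ∧ dz

Distribute the wedge, using dx_i ∧ dx_j = -dx_j ∧ dx_i and dx_i ∧ dx_i = 0. For each pair (i, j) with i < j, the coefficient of dx_i ∧ dx_j in alpha ∧ beta is (alpha_i * beta_j - alpha_j * beta_i). Collecting: alpha ∧ beta = (3*x) dx ∧ dy + (6*x - 3*z) dy ∧ dz + (-3*x) dx ∧ dz.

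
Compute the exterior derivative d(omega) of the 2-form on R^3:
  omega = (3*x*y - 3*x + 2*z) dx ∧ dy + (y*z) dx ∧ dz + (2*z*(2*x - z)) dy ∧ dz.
d(omega) = (3*z + 2) dx ∧ dy ∧ dz

For a 2-form omega = sum_{i<j} g_{ij} dx_i ∧ dx_j, the exterior derivative is
  d(omega) = sum_{i<j} d(g_{ij}) ∧ dx_i ∧ dx_j = sum_{i<j, k} (∂g_{ij}/∂x_k) dx_k ∧ dx_i ∧ dx_j.
Expand each term, using dx_k ∧ dx_i ∧ dx_j = sgn(permutation) dx_{(a)} ∧ dx_{(b)} ∧ dx_{(c)} with (a < b < c) sorted:
  d(3*x*y - 3*x + 2*z) includes (∂/∂z)(3*x*y - 3*x + 2*z) dz = (2) dz, which multiplied by dx ∧ dy gives (2) dx ∧ dy ∧ dz
  d(y*z) includes (∂/∂y)(y*z) dy = (z) dy, which multiplied by dx ∧ dz gives (-z) dx ∧ dy ∧ dz
  d(2*z*(2*x - z)) includes (∂/∂x)(2*z*(2*x - z)) dx = (4*z) dx, which multiplied by dy ∧ dz gives (4*z) dx ∧ dy ∧ dz
Collecting like 3-forms: d(omega) = (3*z + 2) dx ∧ dy ∧ dz.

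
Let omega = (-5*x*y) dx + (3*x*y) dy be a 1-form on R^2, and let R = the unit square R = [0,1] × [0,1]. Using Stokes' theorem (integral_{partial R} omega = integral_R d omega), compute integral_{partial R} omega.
integral_(partial R) omega = 4

Stokes: integral_partial_R omega = integral_R d omega with d omega = (∂Q/∂x - ∂P/∂y) dx ∧ dy.
  ∂Q/∂x = 3*y
  ∂P/∂y = -5*x
  integrand = ∂Q/∂x - ∂P/∂y = 5*x + 3*y.
Integrating over R: integral_0^1 integral_0^1 (5*x + 3*y) dx dy = 4.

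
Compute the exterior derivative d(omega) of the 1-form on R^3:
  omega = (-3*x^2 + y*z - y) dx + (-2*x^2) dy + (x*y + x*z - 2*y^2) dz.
d(omega) = (-4*x - z + 1) dx ∧ dy + (z) dx ∧ dz + (x - 4*y) dy ∧ dz

For a 1-form omega = sum_i f_i dx_i, the exterior derivative is
  d(omega) = sum_{i < j} (∂f_j/∂x_i - ∂f_i/∂x_j) dx_i ∧ dx_j.
  coefficient of dx ∧ dy: ∂f_2/∂x - ∂f_1/∂y = ∂(-2*x^2)/∂x - ∂(-3*x^2 + y*z - y)/∂y = -4*x - z + 1
  coefficient of dx ∧ dz: ∂f_3/∂x - ∂f_1/∂z = ∂(x*y + x*z - 2*y^2)/∂x - ∂(-3*x^2 + y*z - y)/∂z = z
  coefficient of dy ∧ dz: ∂f_3/∂y - ∂f_2/∂z = ∂(x*y + x*z - 2*y^2)/∂y - ∂(-2*x^2)/∂z = x - 4*y
Assembling: d(omega) = (-4*x - z + 1) dx ∧ dy + (z) dx ∧ dz + (x - 4*y) dy ∧ dz.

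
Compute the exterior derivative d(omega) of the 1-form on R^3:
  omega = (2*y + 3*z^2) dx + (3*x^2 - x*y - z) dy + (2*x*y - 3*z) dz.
d(omega) = (6*x - y - 2) dx ∧ dy + (2*y - 6*z) dx ∧ dz + (2*x + 1) dy ∧ dz

For a 1-form omega = sum_i f_i dx_i, the exterior derivative is
  d(omega) = sum_{i < j} (∂f_j/∂x_i - ∂f_i/∂x_j) dx_i ∧ dx_j.
  coefficient of dx ∧ dy: ∂f_2/∂x - ∂f_1/∂y = ∂(3*x^2 - x*y - z)/∂x - ∂(2*y + 3*z^2)/∂y = 6*x - y - 2
  coefficient of dx ∧ dz: ∂f_3/∂x - ∂f_1/∂z = ∂(2*x*y - 3*z)/∂x - ∂(2*y + 3*z^2)/∂z = 2*y - 6*z
  coefficient of dy ∧ dz: ∂f_3/∂y - ∂f_2/∂z = ∂(2*x*y - 3*z)/∂y - ∂(3*x^2 - x*y - z)/∂z = 2*x + 1
Assembling: d(omega) = (6*x - y - 2) dx ∧ dy + (2*y - 6*z) dx ∧ dz + (2*x + 1) dy ∧ dz.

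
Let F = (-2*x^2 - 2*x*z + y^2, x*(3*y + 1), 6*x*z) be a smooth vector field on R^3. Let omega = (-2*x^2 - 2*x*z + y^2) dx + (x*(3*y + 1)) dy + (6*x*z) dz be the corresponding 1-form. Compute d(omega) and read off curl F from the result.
d(omega) = (0) dy ∧ dz + (-2*x - 6*z) dz ∧ dx + (y + 1) dx ∧ dy; curl F = (0, -2*x - 6*z, y + 1)

d omega = sum_{i<j} (∂f_j/∂x_i - ∂f_i/∂x_j) dx_i ∧ dx_j. Under the identification (dy ∧ dz, dz ∧ dx, dx ∧ dy) ↔ (e_x, e_y, e_z), the coefficients are exactly the components of curl F. Compute:
  ∂R/∂y - ∂Q/∂z = (0) - (0) = 0
  ∂P/∂z - ∂R/∂x = (-2*x) - (6*z) = -2*x - 6*z
  ∂Q/∂x - ∂P/∂y = (3*y + 1) - (2*y) = y + 1.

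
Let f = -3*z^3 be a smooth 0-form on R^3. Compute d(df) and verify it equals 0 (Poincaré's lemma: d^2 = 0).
d(df) = 0

Step 1: df = sum_i (∂f/∂x_i) dx_i = (0) dx + (0) dy + (-9*z^2) dz.
Step 2: Apply d again. Using the 1-form formula, the coefficient of dx ∧ dy in d(df) is ∂^2 f/∂x ∂y - ∂^2 f/∂y ∂x = (0) - (0) = 0 (equality of mixed partials for smooth f).
Similarly for dx ∧ dz and dy ∧ dz — all coefficients vanish. So d(df) = 0.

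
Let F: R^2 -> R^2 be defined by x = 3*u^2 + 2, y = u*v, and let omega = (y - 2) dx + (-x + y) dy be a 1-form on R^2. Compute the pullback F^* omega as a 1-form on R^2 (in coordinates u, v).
F^* omega = (3*u^2*v + u*v^2 - 12*u - 2*v) du + (u*(-3*u^2 + u*v - 2)) dv

Using F^*(f dg) = (f ∘ F) d(g ∘ F), substitute each coordinate x_i by F_i(u, v) in f_i, and replace dx_i by d F_i = (∂F_i/∂u) du + (∂F_i/∂v) dv.
  For the x component: f_1(F) = u*v - 2; d F_1 = (6*u) du + (0) dv
  For the y component: f_2(F) = -3*u^2 + u*v - 2; d F_2 = (v) du + (u) dv
Combining and collecting du, dv coefficients:
  coeff of du: 3*u^2*v + u*v^2 - 12*u - 2*v
  coeff of dv: u*(-3*u^2 + u*v - 2)
F^* omega = (3*u^2*v + u*v^2 - 12*u - 2*v) du + (u*(-3*u^2 + u*v - 2)) dv.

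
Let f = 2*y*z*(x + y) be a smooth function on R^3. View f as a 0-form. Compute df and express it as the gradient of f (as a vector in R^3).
df = (2*y*z) dx + (2*z*(x + 2*y)) dy + (2*y*(x + y)) dz; grad f = (2*y*z, 2*z*(x + 2*y), 2*y*(x + y))

For a 0-form f, d f = (∂f/∂x) dx + (∂f/∂y) dy + (∂f/∂z) dz. The components of the vector representation are exactly the entries of grad f in Cartesian coordinates:
  ∂f/∂x = 2*y*z
  ∂f/∂y = 2*z*(x + 2*y)
  ∂f/∂z = 2*y*(x + y).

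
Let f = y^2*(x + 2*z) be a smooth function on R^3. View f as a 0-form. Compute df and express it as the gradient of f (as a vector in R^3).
df = (y^2) dx + (2*y*(x + 2*z)) dy + (2*y^2) dz; grad f = (y^2, 2*y*(x + 2*z), 2*y^2)

For a 0-form f, d f = (∂f/∂x) dx + (∂f/∂y) dy + (∂f/∂z) dz. The components of the vector representation are exactly the entries of grad f in Cartesian coordinates:
  ∂f/∂x = y^2
  ∂f/∂y = 2*y*(x + 2*z)
  ∂f/∂z = 2*y^2.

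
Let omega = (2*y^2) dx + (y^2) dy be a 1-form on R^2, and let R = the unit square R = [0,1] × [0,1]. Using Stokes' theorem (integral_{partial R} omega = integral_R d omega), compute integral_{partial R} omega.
integral_(partial R) omega = -2

Stokes: integral_partial_R omega = integral_R d omega with d omega = (∂Q/∂x - ∂P/∂y) dx ∧ dy.
  ∂Q/∂x = 0
  ∂P/∂y = 4*y
  integrand = ∂Q/∂x - ∂P/∂y = -4*y.
Integrating over R: integral_0^1 integral_0^1 (-4*y) dx dy = -2.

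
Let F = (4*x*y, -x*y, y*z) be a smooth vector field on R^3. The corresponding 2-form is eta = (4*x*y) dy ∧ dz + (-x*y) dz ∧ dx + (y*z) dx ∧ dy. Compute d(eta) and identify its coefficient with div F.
d(eta) = (-x + 5*y) dx ∧ dy ∧ dz; div F = -x + 5*y

For a 2-form in R^3 of the form above, applying d gives a 3-form with coefficient ∂P/∂x + ∂Q/∂y + ∂R/∂z:
  ∂P/∂x = 4*y
  ∂Q/∂y = -x
  ∂R/∂z = y
Sum = -x + 5*y, which is exactly div F.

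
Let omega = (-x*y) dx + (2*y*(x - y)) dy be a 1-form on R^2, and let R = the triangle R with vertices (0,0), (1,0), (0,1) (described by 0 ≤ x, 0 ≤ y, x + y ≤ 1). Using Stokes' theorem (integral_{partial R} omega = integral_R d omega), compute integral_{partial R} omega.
integral_(partial R) omega = 1/2

Stokes: integral_partial_R omega = integral_R d omega with d omega = (∂Q/∂x - ∂P/∂y) dx ∧ dy.
  ∂Q/∂x = 2*y
  ∂P/∂y = -x
  integrand = ∂Q/∂x - ∂P/∂y = x + 2*y.
Integrating over R: integral_0^1 integral_0^{1-x} (x + 2*y) dy dx = 1/2.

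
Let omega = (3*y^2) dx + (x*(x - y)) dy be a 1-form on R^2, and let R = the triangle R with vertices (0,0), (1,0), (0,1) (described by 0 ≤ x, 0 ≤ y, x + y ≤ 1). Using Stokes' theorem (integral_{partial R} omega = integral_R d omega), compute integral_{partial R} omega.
integral_(partial R) omega = -5/6

Stokes: integral_partial_R omega = integral_R d omega with d omega = (∂Q/∂x - ∂P/∂y) dx ∧ dy.
  ∂Q/∂x = 2*x - y
  ∂P/∂y = 6*y
  integrand = ∂Q/∂x - ∂P/∂y = 2*x - 7*y.
Integrating over R: integral_0^1 integral_0^{1-x} (2*x - 7*y) dy dx = -5/6.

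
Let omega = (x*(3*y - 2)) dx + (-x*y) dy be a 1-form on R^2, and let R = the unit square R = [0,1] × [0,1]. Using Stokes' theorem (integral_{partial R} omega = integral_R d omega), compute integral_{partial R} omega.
integral_(partial R) omega = -2

Stokes: integral_partial_R omega = integral_R d omega with d omega = (∂Q/∂x - ∂P/∂y) dx ∧ dy.
  ∂Q/∂x = -y
  ∂P/∂y = 3*x
  integrand = ∂Q/∂x - ∂P/∂y = -3*x - y.
Integrating over R: integral_0^1 integral_0^1 (-3*x - y) dx dy = -2.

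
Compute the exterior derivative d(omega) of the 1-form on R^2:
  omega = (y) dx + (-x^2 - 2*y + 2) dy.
d(omega) = (-2*x - 1) dx ∧ dy

For a 1-form omega = sum_i f_i dx_i, the exterior derivative is
  d(omega) = sum_{i < j} (∂f_j/∂x_i - ∂f_i/∂x_j) dx_i ∧ dx_j.
  coefficient of dx ∧ dy: ∂f_2/∂x - ∂f_1/∂y = ∂(-x^2 - 2*y + 2)/∂x - ∂(y)/∂y = -2*x - 1
Assembling: d(omega) = (-2*x - 1) dx ∧ dy.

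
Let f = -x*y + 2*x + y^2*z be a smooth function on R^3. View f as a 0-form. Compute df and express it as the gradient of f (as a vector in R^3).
df = (2 - y) dx + (-x + 2*y*z) dy + (y^2) dz; grad f = (2 - y, -x + 2*y*z, y^2)

For a 0-form f, d f = (∂f/∂x) dx + (∂f/∂y) dy + (∂f/∂z) dz. The components of the vector representation are exactly the entries of grad f in Cartesian coordinates:
  ∂f/∂x = 2 - y
  ∂f/∂y = -x + 2*y*z
  ∂f/∂z = y^2.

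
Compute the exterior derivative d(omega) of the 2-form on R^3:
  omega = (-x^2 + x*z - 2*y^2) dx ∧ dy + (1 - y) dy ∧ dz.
d(omega) = (x) dx ∧ dy ∧ dz

For a 2-form omega = sum_{i<j} g_{ij} dx_i ∧ dx_j, the exterior derivative is
  d(omega) = sum_{i<j} d(g_{ij}) ∧ dx_i ∧ dx_j = sum_{i<j, k} (∂g_{ij}/∂x_k) dx_k ∧ dx_i ∧ dx_j.
Expand each term, using dx_k ∧ dx_i ∧ dx_j = sgn(permutation) dx_{(a)} ∧ dx_{(b)} ∧ dx_{(c)} with (a < b < c) sorted:
  d(-x^2 + x*z - 2*y^2) includes (∂/∂z)(-x^2 + x*z - 2*y^2) dz = (x) dz, which multiplied by dx ∧ dy gives (x) dx ∧ dy ∧ dz
Collecting like 3-forms: d(omega) = (x) dx ∧ dy ∧ dz.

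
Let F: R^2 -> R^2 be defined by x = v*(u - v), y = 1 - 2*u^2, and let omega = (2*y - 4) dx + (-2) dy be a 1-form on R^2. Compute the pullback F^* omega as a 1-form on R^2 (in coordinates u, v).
F^* omega = (-4*u^2*v + 8*u - 2*v) du + (-4*u^3 + 8*u^2*v - 2*u + 4*v) dv

Using F^*(f dg) = (f ∘ F) d(g ∘ F), substitute each coordinate x_i by F_i(u, v) in f_i, and replace dx_i by d F_i = (∂F_i/∂u) du + (∂F_i/∂v) dv.
  For the x component: f_1(F) = -4*u^2 - 2; d F_1 = (v) du + (u - 2*v) dv
  For the y component: f_2(F) = -2; d F_2 = (-4*u) du + (0) dv
Combining and collecting du, dv coefficients:
  coeff of du: -4*u^2*v + 8*u - 2*v
  coeff of dv: -4*u^3 + 8*u^2*v - 2*u + 4*v
F^* omega = (-4*u^2*v + 8*u - 2*v) du + (-4*u^3 + 8*u^2*v - 2*u + 4*v) dv.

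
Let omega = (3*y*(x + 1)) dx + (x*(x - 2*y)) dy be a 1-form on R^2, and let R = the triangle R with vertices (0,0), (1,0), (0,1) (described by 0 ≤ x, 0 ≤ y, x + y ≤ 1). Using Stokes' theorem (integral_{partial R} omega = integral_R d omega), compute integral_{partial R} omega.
integral_(partial R) omega = -2

Stokes: integral_partial_R omega = integral_R d omega with d omega = (∂Q/∂x - ∂P/∂y) dx ∧ dy.
  ∂Q/∂x = 2*x - 2*y
  ∂P/∂y = 3*x + 3
  integrand = ∂Q/∂x - ∂P/∂y = -x - 2*y - 3.
Integrating over R: integral_0^1 integral_0^{1-x} (-x - 2*y - 3) dy dx = -2.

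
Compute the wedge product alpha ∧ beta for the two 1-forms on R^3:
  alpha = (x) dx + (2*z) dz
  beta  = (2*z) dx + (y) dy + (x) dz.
alpha ∧ beta = (x*y) dx ∧ dy + (x^2 - 4*z^2) dx ∧ dz + (-2*y*z) dy ∧ dz

Distribute the wedge, using dx_i ∧ dx_j = -dx_j ∧ dx_i and dx_i ∧ dx_i = 0. For each pair (i, j) with i < j, the coefficient of dx_i ∧ dx_j in alpha ∧ beta is (alpha_i * beta_j - alpha_j * beta_i). Collecting: alpha ∧ beta = (x*y) dx ∧ dy + (x^2 - 4*z^2) dx ∧ dz + (-2*y*z) dy ∧ dz.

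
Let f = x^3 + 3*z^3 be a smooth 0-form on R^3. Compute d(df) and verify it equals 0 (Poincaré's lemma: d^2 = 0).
d(df) = 0

Step 1: df = sum_i (∂f/∂x_i) dx_i = (3*x^2) dx + (0) dy + (9*z^2) dz.
Step 2: Apply d again. Using the 1-form formula, the coefficient of dx ∧ dy in d(df) is ∂^2 f/∂x ∂y - ∂^2 f/∂y ∂x = (0) - (0) = 0 (equality of mixed partials for smooth f).
Similarly for dx ∧ dz and dy ∧ dz — all coefficients vanish. So d(df) = 0.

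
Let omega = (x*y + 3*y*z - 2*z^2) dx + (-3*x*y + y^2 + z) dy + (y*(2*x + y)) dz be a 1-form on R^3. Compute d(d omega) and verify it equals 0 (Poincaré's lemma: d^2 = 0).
d(d omega) = 0

Step 1: d omega = sum_{i<j} (∂f_j/∂x_i - ∂f_i/∂x_j) dx_i ∧ dx_j:
  coeff of dx ∧ dy: -x - 3*y - 3*z
  coeff of dx ∧ dz: -y + 4*z
  coeff of dy ∧ dz: 2*x + 2*y - 1
Step 2: Apply d again to each 2-form coefficient. The only possible 3-form in R^3 is dx ∧ dy ∧ dz, with coefficient
  ∂(coeff of dy∧dz)/∂x - ∂(coeff of dx∧dz)/∂y + ∂(coeff of dx∧dy)/∂z
  = ∂/∂x (2*x + 2*y - 1) - ∂/∂y (-y + 4*z) + ∂/∂z (-x - 3*y - 3*z).
Each of these terms simplifies to sums of mixed partials that cancel in pairs. The result is 0 (by equality of mixed partials for smooth functions — Schwarz / Clairaut).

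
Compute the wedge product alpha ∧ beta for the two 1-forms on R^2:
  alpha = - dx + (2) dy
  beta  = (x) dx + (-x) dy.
alpha ∧ beta = (-x) dx ∧ dy

Distribute the wedge, using dx_i ∧ dx_j = -dx_j ∧ dx_i and dx_i ∧ dx_i = 0. For each pair (i, j) with i < j, the coefficient of dx_i ∧ dx_j in alpha ∧ beta is (alpha_i * beta_j - alpha_j * beta_i). Collecting: alpha ∧ beta = (-x) dx ∧ dy.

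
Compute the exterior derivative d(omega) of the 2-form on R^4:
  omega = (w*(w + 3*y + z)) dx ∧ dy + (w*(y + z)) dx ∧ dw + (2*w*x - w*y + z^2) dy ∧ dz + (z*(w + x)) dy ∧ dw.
d(omega) = (3*w) dx ∧ dy ∧ dz + (w + 3*y + 2*z) dx ∧ dy ∧ dw + (-w) dx ∧ dz ∧ dw + (-w + x - y) dy ∧ dz ∧ dw

For a 2-form omega = sum_{i<j} g_{ij} dx_i ∧ dx_j, the exterior derivative is
  d(omega) = sum_{i<j} d(g_{ij}) ∧ dx_i ∧ dx_j = sum_{i<j, k} (∂g_{ij}/∂x_k) dx_k ∧ dx_i ∧ dx_j.
Expand each term, using dx_k ∧ dx_i ∧ dx_j = sgn(permutation) dx_{(a)} ∧ dx_{(b)} ∧ dx_{(c)} with (a < b < c) sorted:
  d(w*(w + 3*y + z)) includes (∂/∂z)(w*(w + 3*y + z)) dz = (w) dz, which multiplied by dx ∧ dy gives (w) dx ∧ dy ∧ dz
  d(w*(w + 3*y + z)) includes (∂/∂w)(w*(w + 3*y + z)) dw = (2*w + 3*y + z) dw, which multiplied by dx ∧ dy gives (2*w + 3*y + z) dx ∧ dy ∧ dw
  d(w*(y + z)) includes (∂/∂y)(w*(y + z)) dy = (w) dy, which multiplied by dx ∧ dw gives (-w) dx ∧ dy ∧ dw
  d(w*(y + z)) includes (∂/∂z)(w*(y + z)) dz = (w) dz, which multiplied by dx ∧ dw gives (-w) dx ∧ dz ∧ dw
  d(2*w*x - w*y + z^2) includes (∂/∂x)(2*w*x - w*y + z^2) dx = (2*w) dx, which multiplied by dy ∧ dz gives (2*w) dx ∧ dy ∧ dz
  d(2*w*x - w*y + z^2) includes (∂/∂w)(2*w*x - w*y + z^2) dw = (2*x - y) dw, which multiplied by dy ∧ dz gives (2*x - y) dy ∧ dz ∧ dw
  d(z*(w + x)) includes (∂/∂x)(z*(w + x)) dx = (z) dx, which multiplied by dy ∧ dw gives (z) dx ∧ dy ∧ dw
  d(z*(w + x)) includes (∂/∂z)(z*(w + x)) dz = (w + x) dz, which multiplied by dy ∧ dw gives (-w - x) dy ∧ dz ∧ dw
Collecting like 3-forms: d(omega) = (3*w) dx ∧ dy ∧ dz + (w + 3*y + 2*z) dx ∧ dy ∧ dw + (-w) dx ∧ dz ∧ dw + (-w + x - y) dy ∧ dz ∧ dw.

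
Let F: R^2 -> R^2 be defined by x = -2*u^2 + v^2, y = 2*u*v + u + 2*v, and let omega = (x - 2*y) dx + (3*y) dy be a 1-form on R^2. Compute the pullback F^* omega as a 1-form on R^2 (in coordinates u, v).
F^* omega = (8*u^3 + 16*u^2*v + 8*u^2 + 8*u*v^2 + 28*u*v + 3*u + 12*v^2 + 6*v) du + (8*u^2*v + 6*u^2 - 8*u*v^2 + 20*u*v + 6*u + 2*v^3 - 8*v^2 + 12*v) dv

Using F^*(f dg) = (f ∘ F) d(g ∘ F), substitute each coordinate x_i by F_i(u, v) in f_i, and replace dx_i by d F_i = (∂F_i/∂u) du + (∂F_i/∂v) dv.
  For the x component: f_1(F) = -2*u^2 - 4*u*v - 2*u + v^2 - 4*v; d F_1 = (-4*u) du + (2*v) dv
  For the y component: f_2(F) = 6*u*v + 3*u + 6*v; d F_2 = (2*v + 1) du + (2*u + 2) dv
Combining and collecting du, dv coefficients:
  coeff of du: 8*u^3 + 16*u^2*v + 8*u^2 + 8*u*v^2 + 28*u*v + 3*u + 12*v^2 + 6*v
  coeff of dv: 8*u^2*v + 6*u^2 - 8*u*v^2 + 20*u*v + 6*u + 2*v^3 - 8*v^2 + 12*v
F^* omega = (8*u^3 + 16*u^2*v + 8*u^2 + 8*u*v^2 + 28*u*v + 3*u + 12*v^2 + 6*v) du + (8*u^2*v + 6*u^2 - 8*u*v^2 + 20*u*v + 6*u + 2*v^3 - 8*v^2 + 12*v) dv.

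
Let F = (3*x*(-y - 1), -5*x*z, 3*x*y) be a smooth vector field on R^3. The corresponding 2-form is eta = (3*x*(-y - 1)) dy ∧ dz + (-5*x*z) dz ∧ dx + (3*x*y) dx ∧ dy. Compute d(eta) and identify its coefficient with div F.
d(eta) = (-3*y - 3) dx ∧ dy ∧ dz; div F = -3*y - 3

For a 2-form in R^3 of the form above, applying d gives a 3-form with coefficient ∂P/∂x + ∂Q/∂y + ∂R/∂z:
  ∂P/∂x = -3*y - 3
  ∂Q/∂y = 0
  ∂R/∂z = 0
Sum = -3*y - 3, which is exactly div F.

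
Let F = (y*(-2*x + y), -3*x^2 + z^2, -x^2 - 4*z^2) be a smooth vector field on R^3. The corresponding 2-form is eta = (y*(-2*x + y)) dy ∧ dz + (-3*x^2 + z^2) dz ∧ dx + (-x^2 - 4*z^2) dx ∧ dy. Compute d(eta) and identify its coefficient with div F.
d(eta) = (-2*y - 8*z) dx ∧ dy ∧ dz; div F = -2*y - 8*z

For a 2-form in R^3 of the form above, applying d gives a 3-form with coefficient ∂P/∂x + ∂Q/∂y + ∂R/∂z:
  ∂P/∂x = -2*y
  ∂Q/∂y = 0
  ∂R/∂z = -8*z
Sum = -2*y - 8*z, which is exactly div F.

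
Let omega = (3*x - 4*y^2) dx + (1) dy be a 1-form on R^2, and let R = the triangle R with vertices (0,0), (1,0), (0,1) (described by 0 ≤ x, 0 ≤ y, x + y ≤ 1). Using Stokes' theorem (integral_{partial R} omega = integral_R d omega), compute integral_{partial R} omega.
integral_(partial R) omega = 4/3

Stokes: integral_partial_R omega = integral_R d omega with d omega = (∂Q/∂x - ∂P/∂y) dx ∧ dy.
  ∂Q/∂x = 0
  ∂P/∂y = -8*y
  integrand = ∂Q/∂x - ∂P/∂y = 8*y.
Integrating over R: integral_0^1 integral_0^{1-x} (8*y) dy dx = 4/3.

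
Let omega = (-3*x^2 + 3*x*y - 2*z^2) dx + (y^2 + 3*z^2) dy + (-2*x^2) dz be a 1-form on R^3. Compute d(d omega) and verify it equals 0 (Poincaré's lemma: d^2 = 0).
d(d omega) = 0

Step 1: d omega = sum_{i<j} (∂f_j/∂x_i - ∂f_i/∂x_j) dx_i ∧ dx_j:
  coeff of dx ∧ dy: -3*x
  coeff of dx ∧ dz: -4*x + 4*z
  coeff of dy ∧ dz: -6*z
Step 2: Apply d again to each 2-form coefficient. The only possible 3-form in R^3 is dx ∧ dy ∧ dz, with coefficient
  ∂(coeff of dy∧dz)/∂x - ∂(coeff of dx∧dz)/∂y + ∂(coeff of dx∧dy)/∂z
  = ∂/∂x (-6*z) - ∂/∂y (-4*x + 4*z) + ∂/∂z (-3*x).
Each of these terms simplifies to sums of mixed partials that cancel in pairs. The result is 0 (by equality of mixed partials for smooth functions — Schwarz / Clairaut).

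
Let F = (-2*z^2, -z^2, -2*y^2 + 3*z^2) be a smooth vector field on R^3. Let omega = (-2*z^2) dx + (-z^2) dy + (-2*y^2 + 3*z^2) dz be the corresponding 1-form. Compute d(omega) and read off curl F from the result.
d(omega) = (-4*y + 2*z) dy ∧ dz + (-4*z) dz ∧ dx + (0) dx ∧ dy; curl F = (-4*y + 2*z, -4*z, 0)

d omega = sum_{i<j} (∂f_j/∂x_i - ∂f_i/∂x_j) dx_i ∧ dx_j. Under the identification (dy ∧ dz, dz ∧ dx, dx ∧ dy) ↔ (e_x, e_y, e_z), the coefficients are exactly the components of curl F. Compute:
  ∂R/∂y - ∂Q/∂z = (-4*y) - (-2*z) = -4*y + 2*z
  ∂P/∂z - ∂R/∂x = (-4*z) - (0) = -4*z
  ∂Q/∂x - ∂P/∂y = (0) - (0) = 0.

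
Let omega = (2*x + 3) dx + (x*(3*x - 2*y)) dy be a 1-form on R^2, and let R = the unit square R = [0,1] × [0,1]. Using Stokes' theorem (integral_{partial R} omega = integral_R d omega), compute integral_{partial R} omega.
integral_(partial R) omega = 2

Stokes: integral_partial_R omega = integral_R d omega with d omega = (∂Q/∂x - ∂P/∂y) dx ∧ dy.
  ∂Q/∂x = 6*x - 2*y
  ∂P/∂y = 0
  integrand = ∂Q/∂x - ∂P/∂y = 6*x - 2*y.
Integrating over R: integral_0^1 integral_0^1 (6*x - 2*y) dx dy = 2.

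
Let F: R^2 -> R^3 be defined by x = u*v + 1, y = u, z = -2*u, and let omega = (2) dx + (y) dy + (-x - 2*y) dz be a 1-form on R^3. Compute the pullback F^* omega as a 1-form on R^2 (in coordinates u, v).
F^* omega = (2*u*v + 5*u + 2*v + 2) du + (2*u) dv

Using F^*(f dg) = (f ∘ F) d(g ∘ F), substitute each coordinate x_i by F_i(u, v) in f_i, and replace dx_i by d F_i = (∂F_i/∂u) du + (∂F_i/∂v) dv.
  For the x component: f_1(F) = 2; d F_1 = (v) du + (u) dv
  For the y component: f_2(F) = u; d F_2 = (1) du + (0) dv
  For the z component: f_3(F) = -u*v - 2*u - 1; d F_3 = (-2) du + (0) dv
Combining and collecting du, dv coefficients:
  coeff of du: 2*u*v + 5*u + 2*v + 2
  coeff of dv: 2*u
F^* omega = (2*u*v + 5*u + 2*v + 2) du + (2*u) dv.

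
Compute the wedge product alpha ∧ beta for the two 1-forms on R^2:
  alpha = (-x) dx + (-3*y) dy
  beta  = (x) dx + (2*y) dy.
alpha ∧ beta = (x*y) dx ∧ dy

Distribute the wedge, using dx_i ∧ dx_j = -dx_j ∧ dx_i and dx_i ∧ dx_i = 0. For each pair (i, j) with i < j, the coefficient of dx_i ∧ dx_j in alpha ∧ beta is (alpha_i * beta_j - alpha_j * beta_i). Collecting: alpha ∧ beta = (x*y) dx ∧ dy.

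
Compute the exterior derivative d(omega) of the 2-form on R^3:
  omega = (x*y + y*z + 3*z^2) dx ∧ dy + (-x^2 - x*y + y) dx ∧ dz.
d(omega) = (x + y + 6*z - 1) dx ∧ dy ∧ dz

For a 2-form omega = sum_{i<j} g_{ij} dx_i ∧ dx_j, the exterior derivative is
  d(omega) = sum_{i<j} d(g_{ij}) ∧ dx_i ∧ dx_j = sum_{i<j, k} (∂g_{ij}/∂x_k) dx_k ∧ dx_i ∧ dx_j.
Expand each term, using dx_k ∧ dx_i ∧ dx_j = sgn(permutation) dx_{(a)} ∧ dx_{(b)} ∧ dx_{(c)} with (a < b < c) sorted:
  d(x*y + y*z + 3*z^2) includes (∂/∂z)(x*y + y*z + 3*z^2) dz = (y + 6*z) dz, which multiplied by dx ∧ dy gives (y + 6*z) dx ∧ dy ∧ dz
  d(-x^2 - x*y + y) includes (∂/∂y)(-x^2 - x*y + y) dy = (1 - x) dy, which multiplied by dx ∧ dz gives (x - 1) dx ∧ dy ∧ dz
Collecting like 3-forms: d(omega) = (x + y + 6*z - 1) dx ∧ dy ∧ dz.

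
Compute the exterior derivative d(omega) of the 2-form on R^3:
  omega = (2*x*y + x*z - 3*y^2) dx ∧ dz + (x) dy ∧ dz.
d(omega) = (-2*x + 6*y + 1) dx ∧ dy ∧ dz

For a 2-form omega = sum_{i<j} g_{ij} dx_i ∧ dx_j, the exterior derivative is
  d(omega) = sum_{i<j} d(g_{ij}) ∧ dx_i ∧ dx_j = sum_{i<j, k} (∂g_{ij}/∂x_k) dx_k ∧ dx_i ∧ dx_j.
Expand each term, using dx_k ∧ dx_i ∧ dx_j = sgn(permutation) dx_{(a)} ∧ dx_{(b)} ∧ dx_{(c)} with (a < b < c) sorted:
  d(2*x*y + x*z - 3*y^2) includes (∂/∂y)(2*x*y + x*z - 3*y^2) dy = (2*x - 6*y) dy, which multiplied by dx ∧ dz gives (-2*x + 6*y) dx ∧ dy ∧ dz
  d(x) includes (∂/∂x)(x) dx = (1) dx, which multiplied by dy ∧ dz gives (1) dx ∧ dy ∧ dz
Collecting like 3-forms: d(omega) = (-2*x + 6*y + 1) dx ∧ dy ∧ dz.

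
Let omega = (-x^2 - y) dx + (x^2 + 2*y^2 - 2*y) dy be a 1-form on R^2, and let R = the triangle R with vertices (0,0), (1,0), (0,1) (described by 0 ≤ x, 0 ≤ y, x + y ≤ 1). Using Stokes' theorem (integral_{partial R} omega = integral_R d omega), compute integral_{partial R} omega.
integral_(partial R) omega = 5/6

Stokes: integral_partial_R omega = integral_R d omega with d omega = (∂Q/∂x - ∂P/∂y) dx ∧ dy.
  ∂Q/∂x = 2*x
  ∂P/∂y = -1
  integrand = ∂Q/∂x - ∂P/∂y = 2*x + 1.
Integrating over R: integral_0^1 integral_0^{1-x} (2*x + 1) dy dx = 5/6.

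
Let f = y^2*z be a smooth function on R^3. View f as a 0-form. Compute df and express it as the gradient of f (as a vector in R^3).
df = (0) dx + (2*y*z) dy + (y^2) dz; grad f = (0, 2*y*z, y^2)

For a 0-form f, d f = (∂f/∂x) dx + (∂f/∂y) dy + (∂f/∂z) dz. The components of the vector representation are exactly the entries of grad f in Cartesian coordinates:
  ∂f/∂x = 0
  ∂f/∂y = 2*y*z
  ∂f/∂z = y^2.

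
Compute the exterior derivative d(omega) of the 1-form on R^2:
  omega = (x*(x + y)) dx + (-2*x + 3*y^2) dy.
d(omega) = (-x - 2) dx ∧ dy

For a 1-form omega = sum_i f_i dx_i, the exterior derivative is
  d(omega) = sum_{i < j} (∂f_j/∂x_i - ∂f_i/∂x_j) dx_i ∧ dx_j.
  coefficient of dx ∧ dy: ∂f_2/∂x - ∂f_1/∂y = ∂(-2*x + 3*y^2)/∂x - ∂(x*(x + y))/∂y = -x - 2
Assembling: d(omega) = (-x - 2) dx ∧ dy.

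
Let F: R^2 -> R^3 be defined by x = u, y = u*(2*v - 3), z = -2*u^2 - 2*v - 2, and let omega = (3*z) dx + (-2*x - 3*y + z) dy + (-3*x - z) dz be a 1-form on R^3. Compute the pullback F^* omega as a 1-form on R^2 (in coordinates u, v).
F^* omega = (-8*u^3 - 4*u^2*v + 12*u^2 - 12*u*v^2 + 24*u*v - 29*u - 4*v^2 - 4*v) du + (-4*u^3 - 12*u^2*v + 10*u^2 - 4*u*v + 2*u - 4*v - 4) dv

Using F^*(f dg) = (f ∘ F) d(g ∘ F), substitute each coordinate x_i by F_i(u, v) in f_i, and replace dx_i by d F_i = (∂F_i/∂u) du + (∂F_i/∂v) dv.
  For the x component: f_1(F) = -6*u^2 - 6*v - 6; d F_1 = (1) du + (0) dv
  For the y component: f_2(F) = -2*u^2 - 6*u*v + 7*u - 2*v - 2; d F_2 = (2*v - 3) du + (2*u) dv
  For the z component: f_3(F) = 2*u^2 - 3*u + 2*v + 2; d F_3 = (-4*u) du + (-2) dv
Combining and collecting du, dv coefficients:
  coeff of du: -8*u^3 - 4*u^2*v + 12*u^2 - 12*u*v^2 + 24*u*v - 29*u - 4*v^2 - 4*v
  coeff of dv: -4*u^3 - 12*u^2*v + 10*u^2 - 4*u*v + 2*u - 4*v - 4
F^* omega = (-8*u^3 - 4*u^2*v + 12*u^2 - 12*u*v^2 + 24*u*v - 29*u - 4*v^2 - 4*v) du + (-4*u^3 - 12*u^2*v + 10*u^2 - 4*u*v + 2*u - 4*v - 4) dv.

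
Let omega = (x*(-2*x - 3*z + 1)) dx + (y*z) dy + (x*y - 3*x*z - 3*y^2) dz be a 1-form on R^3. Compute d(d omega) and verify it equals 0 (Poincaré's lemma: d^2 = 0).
d(d omega) = 0

Step 1: d omega = sum_{i<j} (∂f_j/∂x_i - ∂f_i/∂x_j) dx_i ∧ dx_j:
  coeff of dx ∧ dy: 0
  coeff of dx ∧ dz: 3*x + y - 3*z
  coeff of dy ∧ dz: x - 7*y
Step 2: Apply d again to each 2-form coefficient. The only possible 3-form in R^3 is dx ∧ dy ∧ dz, with coefficient
  ∂(coeff of dy∧dz)/∂x - ∂(coeff of dx∧dz)/∂y + ∂(coeff of dx∧dy)/∂z
  = ∂/∂x (x - 7*y) - ∂/∂y (3*x + y - 3*z) + ∂/∂z (0).
Each of these terms simplifies to sums of mixed partials that cancel in pairs. The result is 0 (by equality of mixed partials for smooth functions — Schwarz / Clairaut).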